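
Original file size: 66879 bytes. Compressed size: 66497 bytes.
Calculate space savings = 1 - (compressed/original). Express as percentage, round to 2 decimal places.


ratio = compressed/original = 66497/66879 = 0.994288
savings = 1 - ratio = 1 - 0.994288 = 0.005712
as a percentage: 0.005712 * 100 = 0.57%

Space savings = 1 - 66497/66879 = 0.57%


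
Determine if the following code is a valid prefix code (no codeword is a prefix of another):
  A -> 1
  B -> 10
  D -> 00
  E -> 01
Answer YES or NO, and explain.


Checking each pair (does one codeword prefix another?):
  A='1' vs B='10': prefix -- VIOLATION

NO -- this is NOT a valid prefix code. A (1) is a prefix of B (10).


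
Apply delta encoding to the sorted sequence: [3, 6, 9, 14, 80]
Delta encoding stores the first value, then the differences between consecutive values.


First value: 3
Deltas:
  6 - 3 = 3
  9 - 6 = 3
  14 - 9 = 5
  80 - 14 = 66


Delta encoded: [3, 3, 3, 5, 66]


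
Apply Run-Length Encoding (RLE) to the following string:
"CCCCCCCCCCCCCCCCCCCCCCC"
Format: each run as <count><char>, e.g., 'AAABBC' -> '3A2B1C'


Scanning runs left to right:
  i=0: run of 'C' x 23 -> '23C'

RLE = 23C


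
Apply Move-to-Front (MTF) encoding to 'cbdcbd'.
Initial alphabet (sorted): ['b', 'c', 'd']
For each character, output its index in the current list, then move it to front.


MTF encoding:
'c': index 1 in ['b', 'c', 'd'] -> ['c', 'b', 'd']
'b': index 1 in ['c', 'b', 'd'] -> ['b', 'c', 'd']
'd': index 2 in ['b', 'c', 'd'] -> ['d', 'b', 'c']
'c': index 2 in ['d', 'b', 'c'] -> ['c', 'd', 'b']
'b': index 2 in ['c', 'd', 'b'] -> ['b', 'c', 'd']
'd': index 2 in ['b', 'c', 'd'] -> ['d', 'b', 'c']


Output: [1, 1, 2, 2, 2, 2]


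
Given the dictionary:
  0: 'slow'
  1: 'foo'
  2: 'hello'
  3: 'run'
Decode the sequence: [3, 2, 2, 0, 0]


Look up each index in the dictionary:
  3 -> 'run'
  2 -> 'hello'
  2 -> 'hello'
  0 -> 'slow'
  0 -> 'slow'

Decoded: "run hello hello slow slow"


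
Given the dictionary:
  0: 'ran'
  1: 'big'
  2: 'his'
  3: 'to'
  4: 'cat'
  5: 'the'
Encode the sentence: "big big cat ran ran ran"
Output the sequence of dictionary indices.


Look up each word in the dictionary:
  'big' -> 1
  'big' -> 1
  'cat' -> 4
  'ran' -> 0
  'ran' -> 0
  'ran' -> 0

Encoded: [1, 1, 4, 0, 0, 0]


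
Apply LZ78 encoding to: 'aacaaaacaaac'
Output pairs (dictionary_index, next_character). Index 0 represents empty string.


LZ78 encoding steps:
Dictionary: {0: ''}
Step 1: w='' (idx 0), next='a' -> output (0, 'a'), add 'a' as idx 1
Step 2: w='a' (idx 1), next='c' -> output (1, 'c'), add 'ac' as idx 2
Step 3: w='a' (idx 1), next='a' -> output (1, 'a'), add 'aa' as idx 3
Step 4: w='aa' (idx 3), next='c' -> output (3, 'c'), add 'aac' as idx 4
Step 5: w='aa' (idx 3), next='a' -> output (3, 'a'), add 'aaa' as idx 5
Step 6: w='' (idx 0), next='c' -> output (0, 'c'), add 'c' as idx 6


Encoded: [(0, 'a'), (1, 'c'), (1, 'a'), (3, 'c'), (3, 'a'), (0, 'c')]


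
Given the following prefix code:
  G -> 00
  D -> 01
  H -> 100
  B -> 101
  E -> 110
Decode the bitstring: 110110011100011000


Decoding step by step:
Bits 110 -> E
Bits 110 -> E
Bits 01 -> D
Bits 110 -> E
Bits 00 -> G
Bits 110 -> E
Bits 00 -> G


Decoded message: EEDEGEG


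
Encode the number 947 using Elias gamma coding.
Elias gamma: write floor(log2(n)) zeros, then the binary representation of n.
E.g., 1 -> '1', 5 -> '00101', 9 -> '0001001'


num_bits = floor(log2(947)) + 1 = 10
leading_zeros = num_bits - 1 = 9
binary(947) = 1110110011

Elias gamma(947) = '000000000' + '1110110011' = 0000000001110110011 (19 bits)


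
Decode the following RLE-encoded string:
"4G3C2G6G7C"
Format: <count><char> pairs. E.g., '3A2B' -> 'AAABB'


Expanding each <count><char> pair:
  4G -> 'GGGG'
  3C -> 'CCC'
  2G -> 'GG'
  6G -> 'GGGGGG'
  7C -> 'CCCCCCC'

Decoded = GGGGCCCGGGGGGGGCCCCCCC


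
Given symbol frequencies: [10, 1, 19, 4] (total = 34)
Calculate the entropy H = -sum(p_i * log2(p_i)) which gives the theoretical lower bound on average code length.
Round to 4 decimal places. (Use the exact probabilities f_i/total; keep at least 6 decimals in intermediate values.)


Per-symbol terms -p_i * log2(p_i) with p_i = f_i/34:
  p = 10/34 = 0.294118: log2(p) = -1.765535, -p*log2(p) = 0.519275
  p = 1/34 = 0.029412: log2(p) = -5.087463, -p*log2(p) = 0.149631
  p = 19/34 = 0.558824: log2(p) = -0.839535, -p*log2(p) = 0.469152
  p = 4/34 = 0.117647: log2(p) = -3.087463, -p*log2(p) = 0.363231
H = 0.519275 + 0.149631 + 0.469152 + 0.363231 = 1.501289

H = 1.5013 bits/symbol


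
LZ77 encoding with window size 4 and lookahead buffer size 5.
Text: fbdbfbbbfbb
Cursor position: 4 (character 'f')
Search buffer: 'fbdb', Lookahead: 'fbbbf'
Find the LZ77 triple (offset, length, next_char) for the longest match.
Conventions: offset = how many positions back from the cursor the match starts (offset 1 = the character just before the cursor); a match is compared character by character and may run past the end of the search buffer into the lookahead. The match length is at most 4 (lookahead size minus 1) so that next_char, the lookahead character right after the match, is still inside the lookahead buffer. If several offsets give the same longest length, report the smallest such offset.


Try each offset into the search buffer:
  offset=1 (pos 3, char 'b'): match length 0
  offset=2 (pos 2, char 'd'): match length 0
  offset=3 (pos 1, char 'b'): match length 0
  offset=4 (pos 0, char 'f'): match length 2
Longest match has length 2 at offset 4.
next_char = character at position 4 + 2 = 6 -> 'b'

Best match: offset=4, length=2 (matching 'fb' starting at position 0)
LZ77 triple: (4, 2, 'b')


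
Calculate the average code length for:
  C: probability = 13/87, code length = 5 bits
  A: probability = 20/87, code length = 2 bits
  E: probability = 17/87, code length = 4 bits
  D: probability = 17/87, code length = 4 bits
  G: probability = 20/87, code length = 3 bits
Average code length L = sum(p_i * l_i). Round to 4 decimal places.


Weighted contributions p_i * l_i:
  C: (13/87) * 5 = 65/87
  A: (20/87) * 2 = 40/87
  E: (17/87) * 4 = 68/87
  D: (17/87) * 4 = 68/87
  G: (20/87) * 3 = 60/87
Sum = (65 + 40 + 68 + 68 + 60)/87 = 301/87

L = 301/87 = 3.4598 bits/symbol


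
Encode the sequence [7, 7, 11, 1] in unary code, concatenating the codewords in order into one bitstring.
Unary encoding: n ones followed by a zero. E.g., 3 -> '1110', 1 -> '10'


Encode each number as n ones followed by a terminating 0:
  7 -> 11111110 (8 bits)
  7 -> 11111110 (8 bits)
  11 -> 111111111110 (12 bits)
  1 -> 10 (2 bits)
Total length = 8 + 8 + 12 + 2 = 30 bits.

Unary([7, 7, 11, 1]) = 111111101111111011111111111010 (30 bits)


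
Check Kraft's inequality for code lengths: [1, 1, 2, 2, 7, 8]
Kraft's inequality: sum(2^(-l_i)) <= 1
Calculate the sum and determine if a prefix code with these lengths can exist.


Sum = 2^(-1) + 2^(-1) + 2^(-2) + 2^(-2) + 2^(-7) + 2^(-8)
    = 0.5 + 0.5 + 0.25 + 0.25 + 0.0078125 + 0.00390625
    = 387/256 = 1.51171875
Since 1.51171875 > 1, Kraft's inequality is NOT satisfied.
A prefix code with these lengths CANNOT exist.

Kraft sum = 1.51171875. Not satisfied.


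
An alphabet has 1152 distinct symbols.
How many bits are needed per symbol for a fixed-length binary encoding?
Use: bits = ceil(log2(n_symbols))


log2(1152) = 10.1699
Bracket: 2^10 = 1024 < 1152 <= 2^11 = 2048
So ceil(log2(1152)) = 11

bits = ceil(log2(1152)) = ceil(10.1699) = 11 bits


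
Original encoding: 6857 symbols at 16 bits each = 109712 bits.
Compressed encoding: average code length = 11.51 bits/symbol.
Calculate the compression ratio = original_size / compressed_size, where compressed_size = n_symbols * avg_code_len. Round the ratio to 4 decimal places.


original_size = n_symbols * orig_bits = 6857 * 16 = 109712 bits
compressed_size = n_symbols * avg_code_len = 6857 * 11.51 = 78924.07 bits
ratio = original_size / compressed_size = 109712 / 78924.07 = 1.3901

Compression ratio = 1.3901


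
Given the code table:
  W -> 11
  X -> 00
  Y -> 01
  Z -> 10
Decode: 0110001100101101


Decoding:
01 -> Y
10 -> Z
00 -> X
11 -> W
00 -> X
10 -> Z
11 -> W
01 -> Y


Result: YZXWXZWY


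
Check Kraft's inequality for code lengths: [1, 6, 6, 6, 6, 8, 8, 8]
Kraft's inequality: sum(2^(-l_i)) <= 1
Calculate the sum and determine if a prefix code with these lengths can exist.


Sum = 2^(-1) + 2^(-6) + 2^(-6) + 2^(-6) + 2^(-6) + 2^(-8) + 2^(-8) + 2^(-8)
    = 0.5 + 0.015625 + 0.015625 + 0.015625 + 0.015625 + 0.00390625 + 0.00390625 + 0.00390625
    = 147/256 = 0.57421875
Since 0.57421875 <= 1, Kraft's inequality IS satisfied.
A prefix code with these lengths CAN exist.

Kraft sum = 0.57421875. Satisfied.


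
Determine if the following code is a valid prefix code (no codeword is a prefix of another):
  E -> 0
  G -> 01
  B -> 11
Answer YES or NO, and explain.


Checking each pair (does one codeword prefix another?):
  E='0' vs G='01': prefix -- VIOLATION

NO -- this is NOT a valid prefix code. E (0) is a prefix of G (01).


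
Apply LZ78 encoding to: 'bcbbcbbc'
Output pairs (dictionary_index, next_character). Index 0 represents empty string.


LZ78 encoding steps:
Dictionary: {0: ''}
Step 1: w='' (idx 0), next='b' -> output (0, 'b'), add 'b' as idx 1
Step 2: w='' (idx 0), next='c' -> output (0, 'c'), add 'c' as idx 2
Step 3: w='b' (idx 1), next='b' -> output (1, 'b'), add 'bb' as idx 3
Step 4: w='c' (idx 2), next='b' -> output (2, 'b'), add 'cb' as idx 4
Step 5: w='b' (idx 1), next='c' -> output (1, 'c'), add 'bc' as idx 5


Encoded: [(0, 'b'), (0, 'c'), (1, 'b'), (2, 'b'), (1, 'c')]


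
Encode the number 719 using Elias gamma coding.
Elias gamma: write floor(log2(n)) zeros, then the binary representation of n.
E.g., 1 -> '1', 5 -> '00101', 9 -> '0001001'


num_bits = floor(log2(719)) + 1 = 10
leading_zeros = num_bits - 1 = 9
binary(719) = 1011001111

Elias gamma(719) = '000000000' + '1011001111' = 0000000001011001111 (19 bits)


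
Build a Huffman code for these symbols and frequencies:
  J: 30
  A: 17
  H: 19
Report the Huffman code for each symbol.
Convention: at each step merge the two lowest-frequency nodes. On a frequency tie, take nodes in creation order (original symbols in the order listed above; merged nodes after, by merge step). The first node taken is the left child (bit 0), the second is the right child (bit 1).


Huffman tree construction:
Step 1: Merge A(17) + H(19) = 36
Step 2: Merge J(30) + (A+H)(36) = 66
Read each symbol's code off the tree from the root (left child = 0, right child = 1).

Codes:
  J: 0 (length 1)
  A: 10 (length 2)
  H: 11 (length 2)
Average code length: 102/66 = 1.5455 bits/symbol


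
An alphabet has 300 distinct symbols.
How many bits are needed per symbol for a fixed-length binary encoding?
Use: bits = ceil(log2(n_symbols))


log2(300) = 8.2288
Bracket: 2^8 = 256 < 300 <= 2^9 = 512
So ceil(log2(300)) = 9

bits = ceil(log2(300)) = ceil(8.2288) = 9 bits


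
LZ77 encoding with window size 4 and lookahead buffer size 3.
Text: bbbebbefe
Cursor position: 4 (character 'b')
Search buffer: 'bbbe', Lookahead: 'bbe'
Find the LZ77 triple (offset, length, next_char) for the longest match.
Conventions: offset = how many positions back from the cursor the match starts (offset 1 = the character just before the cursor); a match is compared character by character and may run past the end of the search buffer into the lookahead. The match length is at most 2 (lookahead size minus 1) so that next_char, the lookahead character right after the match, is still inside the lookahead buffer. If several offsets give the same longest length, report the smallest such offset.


Try each offset into the search buffer:
  offset=1 (pos 3, char 'e'): match length 0
  offset=2 (pos 2, char 'b'): match length 1
  offset=3 (pos 1, char 'b'): match length 2
  offset=4 (pos 0, char 'b'): match length 2
Longest match has length 2, found at offsets 3, 4; take the smallest, offset 3.
next_char = character at position 4 + 2 = 6 -> 'e'

Best match: offset=3, length=2 (matching 'bb' starting at position 1)
LZ77 triple: (3, 2, 'e')


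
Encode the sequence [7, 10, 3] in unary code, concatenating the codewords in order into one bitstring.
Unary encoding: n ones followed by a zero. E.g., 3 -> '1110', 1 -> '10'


Encode each number as n ones followed by a terminating 0:
  7 -> 11111110 (8 bits)
  10 -> 11111111110 (11 bits)
  3 -> 1110 (4 bits)
Total length = 8 + 11 + 4 = 23 bits.

Unary([7, 10, 3]) = 11111110111111111101110 (23 bits)


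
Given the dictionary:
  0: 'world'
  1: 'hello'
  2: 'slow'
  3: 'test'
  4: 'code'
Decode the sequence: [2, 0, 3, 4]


Look up each index in the dictionary:
  2 -> 'slow'
  0 -> 'world'
  3 -> 'test'
  4 -> 'code'

Decoded: "slow world test code"


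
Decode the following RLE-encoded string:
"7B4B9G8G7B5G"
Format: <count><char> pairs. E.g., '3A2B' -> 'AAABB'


Expanding each <count><char> pair:
  7B -> 'BBBBBBB'
  4B -> 'BBBB'
  9G -> 'GGGGGGGGG'
  8G -> 'GGGGGGGG'
  7B -> 'BBBBBBB'
  5G -> 'GGGGG'

Decoded = BBBBBBBBBBBGGGGGGGGGGGGGGGGGBBBBBBBGGGGG


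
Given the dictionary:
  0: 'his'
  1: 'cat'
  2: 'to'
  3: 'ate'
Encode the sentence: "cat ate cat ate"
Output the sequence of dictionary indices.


Look up each word in the dictionary:
  'cat' -> 1
  'ate' -> 3
  'cat' -> 1
  'ate' -> 3

Encoded: [1, 3, 1, 3]


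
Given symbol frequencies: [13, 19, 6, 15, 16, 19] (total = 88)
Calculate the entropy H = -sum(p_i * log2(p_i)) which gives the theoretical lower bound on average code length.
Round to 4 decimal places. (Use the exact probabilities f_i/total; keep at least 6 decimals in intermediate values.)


Per-symbol terms -p_i * log2(p_i) with p_i = f_i/88:
  p = 13/88 = 0.147727: log2(p) = -2.758992, -p*log2(p) = 0.407578
  p = 19/88 = 0.215909: log2(p) = -2.211504, -p*log2(p) = 0.477484
  p = 6/88 = 0.068182: log2(p) = -3.874469, -p*log2(p) = 0.264168
  p = 15/88 = 0.170455: log2(p) = -2.552541, -p*log2(p) = 0.435092
  p = 16/88 = 0.181818: log2(p) = -2.459432, -p*log2(p) = 0.447169
  p = 19/88 = 0.215909: log2(p) = -2.211504, -p*log2(p) = 0.477484
H = 0.407578 + 0.477484 + 0.264168 + 0.435092 + 0.447169 + 0.477484 = 2.508975

H = 2.509 bits/symbol


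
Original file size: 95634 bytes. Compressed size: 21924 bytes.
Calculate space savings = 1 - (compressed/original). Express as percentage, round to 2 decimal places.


ratio = compressed/original = 21924/95634 = 0.229249
savings = 1 - ratio = 1 - 0.229249 = 0.770751
as a percentage: 0.770751 * 100 = 77.08%

Space savings = 1 - 21924/95634 = 77.08%


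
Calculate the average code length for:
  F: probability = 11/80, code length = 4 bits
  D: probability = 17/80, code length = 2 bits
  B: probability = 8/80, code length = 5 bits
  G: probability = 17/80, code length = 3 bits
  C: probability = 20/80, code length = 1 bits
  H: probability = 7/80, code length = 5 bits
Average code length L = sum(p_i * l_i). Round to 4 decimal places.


Weighted contributions p_i * l_i:
  F: (11/80) * 4 = 44/80
  D: (17/80) * 2 = 34/80
  B: (8/80) * 5 = 40/80
  G: (17/80) * 3 = 51/80
  C: (20/80) * 1 = 20/80
  H: (7/80) * 5 = 35/80
Sum = (44 + 34 + 40 + 51 + 20 + 35)/80 = 224/80

L = 224/80 = 2.8000 bits/symbol


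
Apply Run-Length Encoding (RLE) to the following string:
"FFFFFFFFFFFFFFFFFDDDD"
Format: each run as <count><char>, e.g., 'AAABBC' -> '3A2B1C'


Scanning runs left to right:
  i=0: run of 'F' x 17 -> '17F'
  i=17: run of 'D' x 4 -> '4D'

RLE = 17F4D


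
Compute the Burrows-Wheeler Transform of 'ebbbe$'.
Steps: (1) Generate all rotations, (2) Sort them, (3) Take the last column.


Rotations (sorted):
  0: $ebbbe -> last char: e
  1: bbbe$e -> last char: e
  2: bbe$eb -> last char: b
  3: be$ebb -> last char: b
  4: e$ebbb -> last char: b
  5: ebbbe$ -> last char: $


BWT = eebbb$


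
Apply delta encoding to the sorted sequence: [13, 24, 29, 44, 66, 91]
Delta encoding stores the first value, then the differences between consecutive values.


First value: 13
Deltas:
  24 - 13 = 11
  29 - 24 = 5
  44 - 29 = 15
  66 - 44 = 22
  91 - 66 = 25


Delta encoded: [13, 11, 5, 15, 22, 25]


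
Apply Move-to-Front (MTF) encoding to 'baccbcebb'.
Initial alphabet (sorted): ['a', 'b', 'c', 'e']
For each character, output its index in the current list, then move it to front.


MTF encoding:
'b': index 1 in ['a', 'b', 'c', 'e'] -> ['b', 'a', 'c', 'e']
'a': index 1 in ['b', 'a', 'c', 'e'] -> ['a', 'b', 'c', 'e']
'c': index 2 in ['a', 'b', 'c', 'e'] -> ['c', 'a', 'b', 'e']
'c': index 0 in ['c', 'a', 'b', 'e'] -> ['c', 'a', 'b', 'e']
'b': index 2 in ['c', 'a', 'b', 'e'] -> ['b', 'c', 'a', 'e']
'c': index 1 in ['b', 'c', 'a', 'e'] -> ['c', 'b', 'a', 'e']
'e': index 3 in ['c', 'b', 'a', 'e'] -> ['e', 'c', 'b', 'a']
'b': index 2 in ['e', 'c', 'b', 'a'] -> ['b', 'e', 'c', 'a']
'b': index 0 in ['b', 'e', 'c', 'a'] -> ['b', 'e', 'c', 'a']


Output: [1, 1, 2, 0, 2, 1, 3, 2, 0]


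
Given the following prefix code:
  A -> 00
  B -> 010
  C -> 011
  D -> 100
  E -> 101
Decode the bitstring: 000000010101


Decoding step by step:
Bits 00 -> A
Bits 00 -> A
Bits 00 -> A
Bits 010 -> B
Bits 101 -> E


Decoded message: AAABE


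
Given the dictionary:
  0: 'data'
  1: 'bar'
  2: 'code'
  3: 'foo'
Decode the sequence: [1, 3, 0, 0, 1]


Look up each index in the dictionary:
  1 -> 'bar'
  3 -> 'foo'
  0 -> 'data'
  0 -> 'data'
  1 -> 'bar'

Decoded: "bar foo data data bar"


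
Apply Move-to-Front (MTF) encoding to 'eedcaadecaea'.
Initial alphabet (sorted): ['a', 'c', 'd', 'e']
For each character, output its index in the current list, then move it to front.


MTF encoding:
'e': index 3 in ['a', 'c', 'd', 'e'] -> ['e', 'a', 'c', 'd']
'e': index 0 in ['e', 'a', 'c', 'd'] -> ['e', 'a', 'c', 'd']
'd': index 3 in ['e', 'a', 'c', 'd'] -> ['d', 'e', 'a', 'c']
'c': index 3 in ['d', 'e', 'a', 'c'] -> ['c', 'd', 'e', 'a']
'a': index 3 in ['c', 'd', 'e', 'a'] -> ['a', 'c', 'd', 'e']
'a': index 0 in ['a', 'c', 'd', 'e'] -> ['a', 'c', 'd', 'e']
'd': index 2 in ['a', 'c', 'd', 'e'] -> ['d', 'a', 'c', 'e']
'e': index 3 in ['d', 'a', 'c', 'e'] -> ['e', 'd', 'a', 'c']
'c': index 3 in ['e', 'd', 'a', 'c'] -> ['c', 'e', 'd', 'a']
'a': index 3 in ['c', 'e', 'd', 'a'] -> ['a', 'c', 'e', 'd']
'e': index 2 in ['a', 'c', 'e', 'd'] -> ['e', 'a', 'c', 'd']
'a': index 1 in ['e', 'a', 'c', 'd'] -> ['a', 'e', 'c', 'd']


Output: [3, 0, 3, 3, 3, 0, 2, 3, 3, 3, 2, 1]


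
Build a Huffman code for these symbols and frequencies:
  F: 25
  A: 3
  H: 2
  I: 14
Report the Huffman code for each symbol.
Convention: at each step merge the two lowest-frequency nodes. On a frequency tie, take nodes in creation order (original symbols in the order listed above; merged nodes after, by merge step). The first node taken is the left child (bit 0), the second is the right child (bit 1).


Huffman tree construction:
Step 1: Merge H(2) + A(3) = 5
Step 2: Merge (H+A)(5) + I(14) = 19
Step 3: Merge ((H+A)+I)(19) + F(25) = 44
Read each symbol's code off the tree from the root (left child = 0, right child = 1).

Codes:
  F: 1 (length 1)
  A: 001 (length 3)
  H: 000 (length 3)
  I: 01 (length 2)
Average code length: 68/44 = 1.5455 bits/symbol


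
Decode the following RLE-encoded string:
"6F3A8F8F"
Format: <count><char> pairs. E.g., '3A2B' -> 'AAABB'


Expanding each <count><char> pair:
  6F -> 'FFFFFF'
  3A -> 'AAA'
  8F -> 'FFFFFFFF'
  8F -> 'FFFFFFFF'

Decoded = FFFFFFAAAFFFFFFFFFFFFFFFF


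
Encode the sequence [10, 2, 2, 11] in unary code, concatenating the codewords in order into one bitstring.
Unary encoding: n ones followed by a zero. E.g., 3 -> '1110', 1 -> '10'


Encode each number as n ones followed by a terminating 0:
  10 -> 11111111110 (11 bits)
  2 -> 110 (3 bits)
  2 -> 110 (3 bits)
  11 -> 111111111110 (12 bits)
Total length = 11 + 3 + 3 + 12 = 29 bits.

Unary([10, 2, 2, 11]) = 11111111110110110111111111110 (29 bits)


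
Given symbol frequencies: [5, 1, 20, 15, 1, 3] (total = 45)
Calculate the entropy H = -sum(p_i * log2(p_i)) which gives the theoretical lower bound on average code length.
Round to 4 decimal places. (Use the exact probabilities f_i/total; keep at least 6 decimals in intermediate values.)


Per-symbol terms -p_i * log2(p_i) with p_i = f_i/45:
  p = 5/45 = 0.111111: log2(p) = -3.169925, -p*log2(p) = 0.352214
  p = 1/45 = 0.022222: log2(p) = -5.491853, -p*log2(p) = 0.122041
  p = 20/45 = 0.444444: log2(p) = -1.169925, -p*log2(p) = 0.519967
  p = 15/45 = 0.333333: log2(p) = -1.584963, -p*log2(p) = 0.528321
  p = 1/45 = 0.022222: log2(p) = -5.491853, -p*log2(p) = 0.122041
  p = 3/45 = 0.066667: log2(p) = -3.906891, -p*log2(p) = 0.260459
H = 0.352214 + 0.122041 + 0.519967 + 0.528321 + 0.122041 + 0.260459 = 1.905043

H = 1.905 bits/symbol


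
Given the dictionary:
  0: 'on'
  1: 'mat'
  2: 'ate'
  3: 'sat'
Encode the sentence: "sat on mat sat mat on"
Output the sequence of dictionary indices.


Look up each word in the dictionary:
  'sat' -> 3
  'on' -> 0
  'mat' -> 1
  'sat' -> 3
  'mat' -> 1
  'on' -> 0

Encoded: [3, 0, 1, 3, 1, 0]


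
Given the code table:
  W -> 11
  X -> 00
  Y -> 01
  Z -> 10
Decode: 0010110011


Decoding:
00 -> X
10 -> Z
11 -> W
00 -> X
11 -> W


Result: XZWXW


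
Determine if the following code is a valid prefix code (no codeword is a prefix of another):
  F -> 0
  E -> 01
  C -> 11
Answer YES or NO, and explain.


Checking each pair (does one codeword prefix another?):
  F='0' vs E='01': prefix -- VIOLATION

NO -- this is NOT a valid prefix code. F (0) is a prefix of E (01).


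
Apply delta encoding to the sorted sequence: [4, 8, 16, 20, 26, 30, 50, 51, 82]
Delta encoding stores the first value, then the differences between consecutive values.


First value: 4
Deltas:
  8 - 4 = 4
  16 - 8 = 8
  20 - 16 = 4
  26 - 20 = 6
  30 - 26 = 4
  50 - 30 = 20
  51 - 50 = 1
  82 - 51 = 31


Delta encoded: [4, 4, 8, 4, 6, 4, 20, 1, 31]


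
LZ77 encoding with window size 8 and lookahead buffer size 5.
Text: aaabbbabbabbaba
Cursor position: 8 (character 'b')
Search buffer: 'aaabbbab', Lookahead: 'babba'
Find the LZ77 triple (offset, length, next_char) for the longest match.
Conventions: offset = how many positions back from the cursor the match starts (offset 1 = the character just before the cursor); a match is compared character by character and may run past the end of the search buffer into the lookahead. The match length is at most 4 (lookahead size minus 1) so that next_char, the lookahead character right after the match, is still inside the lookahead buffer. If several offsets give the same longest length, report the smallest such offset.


Try each offset into the search buffer:
  offset=1 (pos 7, char 'b'): match length 1
  offset=2 (pos 6, char 'a'): match length 0
  offset=3 (pos 5, char 'b'): match length 4
  offset=4 (pos 4, char 'b'): match length 1
  offset=5 (pos 3, char 'b'): match length 1
  offset=6 (pos 2, char 'a'): match length 0
  offset=7 (pos 1, char 'a'): match length 0
  offset=8 (pos 0, char 'a'): match length 0
Longest match has length 4 at offset 3.
next_char = character at position 8 + 4 = 12 -> 'a'

Best match: offset=3, length=4 (matching 'babb' starting at position 5)
LZ77 triple: (3, 4, 'a')


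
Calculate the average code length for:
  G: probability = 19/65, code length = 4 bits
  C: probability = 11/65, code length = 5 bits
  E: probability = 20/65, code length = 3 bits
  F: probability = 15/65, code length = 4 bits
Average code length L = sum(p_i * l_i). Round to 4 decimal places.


Weighted contributions p_i * l_i:
  G: (19/65) * 4 = 76/65
  C: (11/65) * 5 = 55/65
  E: (20/65) * 3 = 60/65
  F: (15/65) * 4 = 60/65
Sum = (76 + 55 + 60 + 60)/65 = 251/65

L = 251/65 = 3.8615 bits/symbol


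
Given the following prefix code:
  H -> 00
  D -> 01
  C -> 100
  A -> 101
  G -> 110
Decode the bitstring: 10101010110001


Decoding step by step:
Bits 101 -> A
Bits 01 -> D
Bits 01 -> D
Bits 01 -> D
Bits 100 -> C
Bits 01 -> D


Decoded message: ADDDCD


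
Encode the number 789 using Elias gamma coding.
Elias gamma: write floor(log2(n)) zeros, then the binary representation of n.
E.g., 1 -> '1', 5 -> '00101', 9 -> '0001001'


num_bits = floor(log2(789)) + 1 = 10
leading_zeros = num_bits - 1 = 9
binary(789) = 1100010101

Elias gamma(789) = '000000000' + '1100010101' = 0000000001100010101 (19 bits)


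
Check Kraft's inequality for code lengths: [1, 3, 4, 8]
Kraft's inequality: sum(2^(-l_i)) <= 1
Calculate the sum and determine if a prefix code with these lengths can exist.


Sum = 2^(-1) + 2^(-3) + 2^(-4) + 2^(-8)
    = 0.5 + 0.125 + 0.0625 + 0.00390625
    = 177/256 = 0.69140625
Since 0.69140625 <= 1, Kraft's inequality IS satisfied.
A prefix code with these lengths CAN exist.

Kraft sum = 0.69140625. Satisfied.


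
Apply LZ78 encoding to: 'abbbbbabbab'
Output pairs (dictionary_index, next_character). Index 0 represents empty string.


LZ78 encoding steps:
Dictionary: {0: ''}
Step 1: w='' (idx 0), next='a' -> output (0, 'a'), add 'a' as idx 1
Step 2: w='' (idx 0), next='b' -> output (0, 'b'), add 'b' as idx 2
Step 3: w='b' (idx 2), next='b' -> output (2, 'b'), add 'bb' as idx 3
Step 4: w='bb' (idx 3), next='a' -> output (3, 'a'), add 'bba' as idx 4
Step 5: w='bba' (idx 4), next='b' -> output (4, 'b'), add 'bbab' as idx 5


Encoded: [(0, 'a'), (0, 'b'), (2, 'b'), (3, 'a'), (4, 'b')]


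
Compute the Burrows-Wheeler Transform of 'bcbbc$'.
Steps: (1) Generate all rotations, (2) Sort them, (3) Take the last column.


Rotations (sorted):
  0: $bcbbc -> last char: c
  1: bbc$bc -> last char: c
  2: bc$bcb -> last char: b
  3: bcbbc$ -> last char: $
  4: c$bcbb -> last char: b
  5: cbbc$b -> last char: b


BWT = ccb$bb


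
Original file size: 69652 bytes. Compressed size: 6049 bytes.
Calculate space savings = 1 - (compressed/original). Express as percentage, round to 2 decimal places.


ratio = compressed/original = 6049/69652 = 0.086846
savings = 1 - ratio = 1 - 0.086846 = 0.913154
as a percentage: 0.913154 * 100 = 91.32%

Space savings = 1 - 6049/69652 = 91.32%


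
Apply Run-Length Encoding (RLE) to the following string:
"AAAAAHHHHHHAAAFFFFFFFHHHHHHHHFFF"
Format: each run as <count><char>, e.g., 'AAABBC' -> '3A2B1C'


Scanning runs left to right:
  i=0: run of 'A' x 5 -> '5A'
  i=5: run of 'H' x 6 -> '6H'
  i=11: run of 'A' x 3 -> '3A'
  i=14: run of 'F' x 7 -> '7F'
  i=21: run of 'H' x 8 -> '8H'
  i=29: run of 'F' x 3 -> '3F'

RLE = 5A6H3A7F8H3F


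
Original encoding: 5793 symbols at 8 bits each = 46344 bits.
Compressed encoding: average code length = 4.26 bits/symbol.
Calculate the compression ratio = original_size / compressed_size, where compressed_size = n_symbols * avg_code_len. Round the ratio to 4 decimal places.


original_size = n_symbols * orig_bits = 5793 * 8 = 46344 bits
compressed_size = n_symbols * avg_code_len = 5793 * 4.26 = 24678.18 bits
ratio = original_size / compressed_size = 46344 / 24678.18 = 1.8779

Compression ratio = 1.8779


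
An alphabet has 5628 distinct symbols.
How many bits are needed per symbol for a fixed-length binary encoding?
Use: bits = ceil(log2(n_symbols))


log2(5628) = 12.4584
Bracket: 2^12 = 4096 < 5628 <= 2^13 = 8192
So ceil(log2(5628)) = 13

bits = ceil(log2(5628)) = ceil(12.4584) = 13 bits


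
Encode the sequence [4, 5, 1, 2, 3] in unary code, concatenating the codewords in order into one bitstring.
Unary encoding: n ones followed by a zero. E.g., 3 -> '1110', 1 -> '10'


Encode each number as n ones followed by a terminating 0:
  4 -> 11110 (5 bits)
  5 -> 111110 (6 bits)
  1 -> 10 (2 bits)
  2 -> 110 (3 bits)
  3 -> 1110 (4 bits)
Total length = 5 + 6 + 2 + 3 + 4 = 20 bits.

Unary([4, 5, 1, 2, 3]) = 11110111110101101110 (20 bits)


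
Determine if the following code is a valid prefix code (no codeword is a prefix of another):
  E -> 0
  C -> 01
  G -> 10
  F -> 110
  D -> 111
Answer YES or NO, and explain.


Checking each pair (does one codeword prefix another?):
  E='0' vs C='01': prefix -- VIOLATION

NO -- this is NOT a valid prefix code. E (0) is a prefix of C (01).


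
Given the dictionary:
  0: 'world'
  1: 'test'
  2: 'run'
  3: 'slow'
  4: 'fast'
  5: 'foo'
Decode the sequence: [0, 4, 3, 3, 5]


Look up each index in the dictionary:
  0 -> 'world'
  4 -> 'fast'
  3 -> 'slow'
  3 -> 'slow'
  5 -> 'foo'

Decoded: "world fast slow slow foo"


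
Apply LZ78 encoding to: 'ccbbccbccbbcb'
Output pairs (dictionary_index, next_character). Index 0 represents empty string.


LZ78 encoding steps:
Dictionary: {0: ''}
Step 1: w='' (idx 0), next='c' -> output (0, 'c'), add 'c' as idx 1
Step 2: w='c' (idx 1), next='b' -> output (1, 'b'), add 'cb' as idx 2
Step 3: w='' (idx 0), next='b' -> output (0, 'b'), add 'b' as idx 3
Step 4: w='c' (idx 1), next='c' -> output (1, 'c'), add 'cc' as idx 4
Step 5: w='b' (idx 3), next='c' -> output (3, 'c'), add 'bc' as idx 5
Step 6: w='cb' (idx 2), next='b' -> output (2, 'b'), add 'cbb' as idx 6
Step 7: w='cb' (idx 2), end of input -> output (2, '')


Encoded: [(0, 'c'), (1, 'b'), (0, 'b'), (1, 'c'), (3, 'c'), (2, 'b'), (2, '')]


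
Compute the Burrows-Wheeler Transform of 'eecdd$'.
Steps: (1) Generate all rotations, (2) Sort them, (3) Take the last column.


Rotations (sorted):
  0: $eecdd -> last char: d
  1: cdd$ee -> last char: e
  2: d$eecd -> last char: d
  3: dd$eec -> last char: c
  4: ecdd$e -> last char: e
  5: eecdd$ -> last char: $


BWT = dedce$


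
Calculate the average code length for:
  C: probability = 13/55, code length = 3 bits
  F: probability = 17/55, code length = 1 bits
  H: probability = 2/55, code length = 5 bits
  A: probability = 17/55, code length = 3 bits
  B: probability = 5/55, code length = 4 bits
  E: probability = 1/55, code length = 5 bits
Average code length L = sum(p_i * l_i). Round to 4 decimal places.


Weighted contributions p_i * l_i:
  C: (13/55) * 3 = 39/55
  F: (17/55) * 1 = 17/55
  H: (2/55) * 5 = 10/55
  A: (17/55) * 3 = 51/55
  B: (5/55) * 4 = 20/55
  E: (1/55) * 5 = 5/55
Sum = (39 + 17 + 10 + 51 + 20 + 5)/55 = 142/55

L = 142/55 = 2.5818 bits/symbol


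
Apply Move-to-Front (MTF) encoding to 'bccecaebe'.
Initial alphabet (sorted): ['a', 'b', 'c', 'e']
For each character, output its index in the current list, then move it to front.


MTF encoding:
'b': index 1 in ['a', 'b', 'c', 'e'] -> ['b', 'a', 'c', 'e']
'c': index 2 in ['b', 'a', 'c', 'e'] -> ['c', 'b', 'a', 'e']
'c': index 0 in ['c', 'b', 'a', 'e'] -> ['c', 'b', 'a', 'e']
'e': index 3 in ['c', 'b', 'a', 'e'] -> ['e', 'c', 'b', 'a']
'c': index 1 in ['e', 'c', 'b', 'a'] -> ['c', 'e', 'b', 'a']
'a': index 3 in ['c', 'e', 'b', 'a'] -> ['a', 'c', 'e', 'b']
'e': index 2 in ['a', 'c', 'e', 'b'] -> ['e', 'a', 'c', 'b']
'b': index 3 in ['e', 'a', 'c', 'b'] -> ['b', 'e', 'a', 'c']
'e': index 1 in ['b', 'e', 'a', 'c'] -> ['e', 'b', 'a', 'c']


Output: [1, 2, 0, 3, 1, 3, 2, 3, 1]


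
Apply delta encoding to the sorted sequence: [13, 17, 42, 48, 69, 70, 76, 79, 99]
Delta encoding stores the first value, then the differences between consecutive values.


First value: 13
Deltas:
  17 - 13 = 4
  42 - 17 = 25
  48 - 42 = 6
  69 - 48 = 21
  70 - 69 = 1
  76 - 70 = 6
  79 - 76 = 3
  99 - 79 = 20


Delta encoded: [13, 4, 25, 6, 21, 1, 6, 3, 20]


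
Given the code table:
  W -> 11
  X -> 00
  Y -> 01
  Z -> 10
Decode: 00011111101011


Decoding:
00 -> X
01 -> Y
11 -> W
11 -> W
10 -> Z
10 -> Z
11 -> W


Result: XYWWZZW


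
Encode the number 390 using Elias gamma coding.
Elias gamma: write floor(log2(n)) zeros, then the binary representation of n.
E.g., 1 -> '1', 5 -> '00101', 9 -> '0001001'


num_bits = floor(log2(390)) + 1 = 9
leading_zeros = num_bits - 1 = 8
binary(390) = 110000110

Elias gamma(390) = '00000000' + '110000110' = 00000000110000110 (17 bits)


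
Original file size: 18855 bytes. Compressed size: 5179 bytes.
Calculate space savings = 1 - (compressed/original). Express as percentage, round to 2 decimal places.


ratio = compressed/original = 5179/18855 = 0.274675
savings = 1 - ratio = 1 - 0.274675 = 0.725325
as a percentage: 0.725325 * 100 = 72.53%

Space savings = 1 - 5179/18855 = 72.53%


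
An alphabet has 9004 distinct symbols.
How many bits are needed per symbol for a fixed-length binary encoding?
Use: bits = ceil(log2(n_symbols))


log2(9004) = 13.1364
Bracket: 2^13 = 8192 < 9004 <= 2^14 = 16384
So ceil(log2(9004)) = 14

bits = ceil(log2(9004)) = ceil(13.1364) = 14 bits


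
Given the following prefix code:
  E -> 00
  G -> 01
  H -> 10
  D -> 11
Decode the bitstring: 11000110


Decoding step by step:
Bits 11 -> D
Bits 00 -> E
Bits 01 -> G
Bits 10 -> H


Decoded message: DEGH


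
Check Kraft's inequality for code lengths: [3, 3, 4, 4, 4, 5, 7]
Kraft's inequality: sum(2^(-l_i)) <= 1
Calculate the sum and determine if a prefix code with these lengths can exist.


Sum = 2^(-3) + 2^(-3) + 2^(-4) + 2^(-4) + 2^(-4) + 2^(-5) + 2^(-7)
    = 0.125 + 0.125 + 0.0625 + 0.0625 + 0.0625 + 0.03125 + 0.0078125
    = 61/128 = 0.4765625
Since 0.4765625 <= 1, Kraft's inequality IS satisfied.
A prefix code with these lengths CAN exist.

Kraft sum = 0.4765625. Satisfied.


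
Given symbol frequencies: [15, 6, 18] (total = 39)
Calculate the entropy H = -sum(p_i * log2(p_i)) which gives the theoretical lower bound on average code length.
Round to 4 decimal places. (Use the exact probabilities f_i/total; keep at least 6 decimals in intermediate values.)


Per-symbol terms -p_i * log2(p_i) with p_i = f_i/39:
  p = 15/39 = 0.384615: log2(p) = -1.378512, -p*log2(p) = 0.530197
  p = 6/39 = 0.153846: log2(p) = -2.700440, -p*log2(p) = 0.415452
  p = 18/39 = 0.461538: log2(p) = -1.115477, -p*log2(p) = 0.514836
H = 0.530197 + 0.415452 + 0.514836 = 1.460485

H = 1.4605 bits/symbol


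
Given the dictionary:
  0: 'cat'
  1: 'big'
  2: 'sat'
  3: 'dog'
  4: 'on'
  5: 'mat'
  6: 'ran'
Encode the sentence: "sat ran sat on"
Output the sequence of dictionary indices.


Look up each word in the dictionary:
  'sat' -> 2
  'ran' -> 6
  'sat' -> 2
  'on' -> 4

Encoded: [2, 6, 2, 4]


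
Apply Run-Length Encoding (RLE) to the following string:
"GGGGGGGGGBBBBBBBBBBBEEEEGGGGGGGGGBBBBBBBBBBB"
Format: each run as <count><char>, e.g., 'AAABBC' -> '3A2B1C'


Scanning runs left to right:
  i=0: run of 'G' x 9 -> '9G'
  i=9: run of 'B' x 11 -> '11B'
  i=20: run of 'E' x 4 -> '4E'
  i=24: run of 'G' x 9 -> '9G'
  i=33: run of 'B' x 11 -> '11B'

RLE = 9G11B4E9G11B


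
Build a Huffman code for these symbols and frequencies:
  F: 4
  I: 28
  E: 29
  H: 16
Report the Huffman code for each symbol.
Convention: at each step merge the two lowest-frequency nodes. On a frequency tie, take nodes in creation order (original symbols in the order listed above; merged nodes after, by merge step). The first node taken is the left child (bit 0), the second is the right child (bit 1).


Huffman tree construction:
Step 1: Merge F(4) + H(16) = 20
Step 2: Merge (F+H)(20) + I(28) = 48
Step 3: Merge E(29) + ((F+H)+I)(48) = 77
Read each symbol's code off the tree from the root (left child = 0, right child = 1).

Codes:
  F: 100 (length 3)
  I: 11 (length 2)
  E: 0 (length 1)
  H: 101 (length 3)
Average code length: 145/77 = 1.8831 bits/symbol


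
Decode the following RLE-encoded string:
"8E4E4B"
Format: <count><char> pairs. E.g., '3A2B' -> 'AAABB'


Expanding each <count><char> pair:
  8E -> 'EEEEEEEE'
  4E -> 'EEEE'
  4B -> 'BBBB'

Decoded = EEEEEEEEEEEEBBBB


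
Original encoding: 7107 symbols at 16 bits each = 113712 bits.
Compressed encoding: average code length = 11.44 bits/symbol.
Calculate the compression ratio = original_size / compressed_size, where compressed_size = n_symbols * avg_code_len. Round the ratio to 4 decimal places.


original_size = n_symbols * orig_bits = 7107 * 16 = 113712 bits
compressed_size = n_symbols * avg_code_len = 7107 * 11.44 = 81304.08 bits
ratio = original_size / compressed_size = 113712 / 81304.08 = 1.3986

Compression ratio = 1.3986


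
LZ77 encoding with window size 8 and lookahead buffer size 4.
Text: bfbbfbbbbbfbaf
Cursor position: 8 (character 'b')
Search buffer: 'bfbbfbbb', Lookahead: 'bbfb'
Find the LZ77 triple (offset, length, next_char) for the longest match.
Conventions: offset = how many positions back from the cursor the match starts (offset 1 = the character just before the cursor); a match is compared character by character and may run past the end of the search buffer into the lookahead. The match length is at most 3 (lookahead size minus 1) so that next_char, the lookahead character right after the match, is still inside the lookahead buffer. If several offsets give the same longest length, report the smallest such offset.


Try each offset into the search buffer:
  offset=1 (pos 7, char 'b'): match length 2
  offset=2 (pos 6, char 'b'): match length 2
  offset=3 (pos 5, char 'b'): match length 2
  offset=4 (pos 4, char 'f'): match length 0
  offset=5 (pos 3, char 'b'): match length 1
  offset=6 (pos 2, char 'b'): match length 3
  offset=7 (pos 1, char 'f'): match length 0
  offset=8 (pos 0, char 'b'): match length 1
Longest match has length 3 at offset 6.
next_char = character at position 8 + 3 = 11 -> 'b'

Best match: offset=6, length=3 (matching 'bbf' starting at position 2)
LZ77 triple: (6, 3, 'b')


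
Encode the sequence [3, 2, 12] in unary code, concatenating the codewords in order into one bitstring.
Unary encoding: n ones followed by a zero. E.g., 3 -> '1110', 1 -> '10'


Encode each number as n ones followed by a terminating 0:
  3 -> 1110 (4 bits)
  2 -> 110 (3 bits)
  12 -> 1111111111110 (13 bits)
Total length = 4 + 3 + 13 = 20 bits.

Unary([3, 2, 12]) = 11101101111111111110 (20 bits)


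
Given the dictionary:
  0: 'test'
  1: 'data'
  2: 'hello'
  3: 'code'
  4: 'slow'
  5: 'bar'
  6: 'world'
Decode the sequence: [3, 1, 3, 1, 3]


Look up each index in the dictionary:
  3 -> 'code'
  1 -> 'data'
  3 -> 'code'
  1 -> 'data'
  3 -> 'code'

Decoded: "code data code data code"


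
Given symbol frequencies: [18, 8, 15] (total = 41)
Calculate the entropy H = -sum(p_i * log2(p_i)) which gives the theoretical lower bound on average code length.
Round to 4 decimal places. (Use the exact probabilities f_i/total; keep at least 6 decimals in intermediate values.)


Per-symbol terms -p_i * log2(p_i) with p_i = f_i/41:
  p = 18/41 = 0.439024: log2(p) = -1.187627, -p*log2(p) = 0.521397
  p = 8/41 = 0.195122: log2(p) = -2.357552, -p*log2(p) = 0.460010
  p = 15/41 = 0.365854: log2(p) = -1.450661, -p*log2(p) = 0.530730
H = 0.521397 + 0.460010 + 0.530730 = 1.512137

H = 1.5121 bits/symbol


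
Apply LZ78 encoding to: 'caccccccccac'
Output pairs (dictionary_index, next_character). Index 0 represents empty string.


LZ78 encoding steps:
Dictionary: {0: ''}
Step 1: w='' (idx 0), next='c' -> output (0, 'c'), add 'c' as idx 1
Step 2: w='' (idx 0), next='a' -> output (0, 'a'), add 'a' as idx 2
Step 3: w='c' (idx 1), next='c' -> output (1, 'c'), add 'cc' as idx 3
Step 4: w='cc' (idx 3), next='c' -> output (3, 'c'), add 'ccc' as idx 4
Step 5: w='ccc' (idx 4), next='a' -> output (4, 'a'), add 'ccca' as idx 5
Step 6: w='c' (idx 1), end of input -> output (1, '')


Encoded: [(0, 'c'), (0, 'a'), (1, 'c'), (3, 'c'), (4, 'a'), (1, '')]


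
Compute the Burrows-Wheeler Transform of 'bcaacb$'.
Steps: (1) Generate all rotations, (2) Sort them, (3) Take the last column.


Rotations (sorted):
  0: $bcaacb -> last char: b
  1: aacb$bc -> last char: c
  2: acb$bca -> last char: a
  3: b$bcaac -> last char: c
  4: bcaacb$ -> last char: $
  5: caacb$b -> last char: b
  6: cb$bcaa -> last char: a


BWT = bcac$ba


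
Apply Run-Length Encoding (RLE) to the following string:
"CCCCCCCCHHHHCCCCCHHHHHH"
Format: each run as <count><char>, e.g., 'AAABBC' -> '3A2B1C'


Scanning runs left to right:
  i=0: run of 'C' x 8 -> '8C'
  i=8: run of 'H' x 4 -> '4H'
  i=12: run of 'C' x 5 -> '5C'
  i=17: run of 'H' x 6 -> '6H'

RLE = 8C4H5C6H


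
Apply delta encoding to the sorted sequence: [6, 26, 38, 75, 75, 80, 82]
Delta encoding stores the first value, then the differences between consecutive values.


First value: 6
Deltas:
  26 - 6 = 20
  38 - 26 = 12
  75 - 38 = 37
  75 - 75 = 0
  80 - 75 = 5
  82 - 80 = 2


Delta encoded: [6, 20, 12, 37, 0, 5, 2]
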